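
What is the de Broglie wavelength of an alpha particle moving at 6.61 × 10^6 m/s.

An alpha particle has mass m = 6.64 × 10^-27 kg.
1.51 × 10^-14 m

Using the de Broglie relation λ = h/(mv):

λ = h/(mv)
λ = (6.626 × 10^-34 J·s) / (6.64 × 10^-27 kg × 6.61 × 10^6 m/s)
λ = 1.51 × 10^-14 m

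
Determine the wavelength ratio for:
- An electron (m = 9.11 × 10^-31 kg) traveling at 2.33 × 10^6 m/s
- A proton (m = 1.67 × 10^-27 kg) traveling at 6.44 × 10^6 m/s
λ₁/λ₂ = 5.07 × 10^3

Using λ = h/(mv):

λ₁ = h/(m₁v₁) = 3.12 × 10^-10 m
λ₂ = h/(m₂v₂) = 6.16 × 10^-14 m

Ratio λ₁/λ₂ = (m₂v₂)/(m₁v₁)
         = (1.67 × 10^-27 kg × 6.44 × 10^6 m/s) / (9.11 × 10^-31 kg × 2.33 × 10^6 m/s)
         = 5.07 × 10^3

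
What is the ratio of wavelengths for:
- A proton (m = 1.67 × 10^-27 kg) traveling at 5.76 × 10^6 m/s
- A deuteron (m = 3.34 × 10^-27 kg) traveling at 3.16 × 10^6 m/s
λ₁/λ₂ = 1.10

Using λ = h/(mv):

λ₁ = h/(m₁v₁) = 6.89 × 10^-14 m
λ₂ = h/(m₂v₂) = 6.28 × 10^-14 m

Ratio λ₁/λ₂ = (m₂v₂)/(m₁v₁)
         = (3.34 × 10^-27 kg × 3.16 × 10^6 m/s) / (1.67 × 10^-27 kg × 5.76 × 10^6 m/s)
         = 1.10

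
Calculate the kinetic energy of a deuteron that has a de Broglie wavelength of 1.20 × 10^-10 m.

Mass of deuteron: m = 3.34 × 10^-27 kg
4.56 × 10^-21 J (or 0.0285 eV)

From λ = h/√(2mKE), we solve for KE:

λ² = h²/(2mKE)
KE = h²/(2mλ²)
KE = (6.626 × 10^-34 J·s)² / (2 × 3.34 × 10^-27 kg × (1.20 × 10^-10 m)²)
KE = 4.56 × 10^-21 J
KE = 0.0285 eV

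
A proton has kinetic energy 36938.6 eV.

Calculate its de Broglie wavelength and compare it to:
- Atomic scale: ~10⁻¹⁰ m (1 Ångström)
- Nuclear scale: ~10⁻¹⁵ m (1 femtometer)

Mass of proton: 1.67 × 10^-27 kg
λ = 1.49 × 10^-13 m, which is between nuclear and atomic scales.

Using λ = h/√(2mKE):

KE = 36938.6 eV = 5.918 × 10^-15 J

λ = h/√(2mKE)
λ = (6.626 × 10^-34 J·s) / √(2 × 1.67 × 10^-27 kg × 5.918 × 10^-15 J)
λ = 1.49 × 10^-13 m

Comparison:
- Atomic scale (10⁻¹⁰ m): λ is 0.0015× this size
- Nuclear scale (10⁻¹⁵ m): λ is 1.5e+02× this size

The wavelength is between nuclear and atomic scales.

This wavelength is appropriate for probing atomic structure but too large for nuclear physics experiments.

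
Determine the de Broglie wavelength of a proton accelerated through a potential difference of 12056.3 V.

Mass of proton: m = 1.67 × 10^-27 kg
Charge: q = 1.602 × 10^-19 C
2.61 × 10^-13 m

When a particle is accelerated through voltage V, it gains kinetic energy KE = qV.

The de Broglie wavelength is then λ = h/√(2mqV):

λ = h/√(2mqV)
λ = (6.626 × 10^-34 J·s) / √(2 × 1.67 × 10^-27 kg × 1.602 × 10^-19 C × 12056.3 V)
λ = 2.61 × 10^-13 m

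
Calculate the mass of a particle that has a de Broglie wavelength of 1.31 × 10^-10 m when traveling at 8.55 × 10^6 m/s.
5.92 × 10^-31 kg

From the de Broglie relation λ = h/(mv), we solve for m:

m = h/(λv)
m = (6.626 × 10^-34 J·s) / (1.31 × 10^-10 m × 8.55 × 10^6 m/s)
m = 5.92 × 10^-31 kg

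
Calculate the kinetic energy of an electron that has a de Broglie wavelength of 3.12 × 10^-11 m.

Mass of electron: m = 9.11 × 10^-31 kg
2.48 × 10^-16 J (or 1.55 × 10^3 eV)

From λ = h/√(2mKE), we solve for KE:

λ² = h²/(2mKE)
KE = h²/(2mλ²)
KE = (6.626 × 10^-34 J·s)² / (2 × 9.11 × 10^-31 kg × (3.12 × 10^-11 m)²)
KE = 2.48 × 10^-16 J
KE = 1.55 × 10^3 eV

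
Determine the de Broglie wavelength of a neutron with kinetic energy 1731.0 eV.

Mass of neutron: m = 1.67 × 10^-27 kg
6.88 × 10^-13 m

Using λ = h/√(2mKE):

First convert KE to Joules: KE = 1731.0 eV = 2.773 × 10^-16 J

λ = h/√(2mKE)
λ = (6.626 × 10^-34 J·s) / √(2 × 1.67 × 10^-27 kg × 2.773 × 10^-16 J)
λ = 6.88 × 10^-13 m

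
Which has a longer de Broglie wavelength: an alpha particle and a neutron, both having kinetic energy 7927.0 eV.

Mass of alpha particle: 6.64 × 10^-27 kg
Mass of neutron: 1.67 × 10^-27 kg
The neutron has the longer wavelength.

Using λ = h/√(2mKE):

For alpha particle: λ₁ = h/√(2m₁KE) = 1.61 × 10^-13 m
For neutron: λ₂ = h/√(2m₂KE) = 3.22 × 10^-13 m

Since λ ∝ 1/√m at constant kinetic energy, the lighter particle has the longer wavelength.

The neutron has the longer de Broglie wavelength.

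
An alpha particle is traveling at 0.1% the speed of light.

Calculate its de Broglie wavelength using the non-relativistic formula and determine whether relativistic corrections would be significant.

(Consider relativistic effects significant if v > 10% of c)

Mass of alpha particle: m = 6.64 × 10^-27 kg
No, relativistic corrections are not needed.

Using the non-relativistic de Broglie formula λ = h/(mv):

v = 0.1% × c = 2.998 × 10^5 m/s

λ = h/(mv)
λ = (6.626 × 10^-34 J·s) / (6.64 × 10^-27 kg × 2.998 × 10^5 m/s)
λ = 3.33 × 10^-13 m

Since v = 0.1% of c < 10% of c, relativistic corrections are NOT significant and this non-relativistic result is a good approximation.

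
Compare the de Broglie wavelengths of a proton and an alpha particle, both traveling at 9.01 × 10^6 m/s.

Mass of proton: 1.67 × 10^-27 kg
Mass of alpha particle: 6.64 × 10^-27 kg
The proton has the longer wavelength.

Using λ = h/(mv), since both particles have the same velocity, the wavelength depends only on mass.

For proton: λ₁ = h/(m₁v) = 4.40 × 10^-14 m
For alpha particle: λ₂ = h/(m₂v) = 1.11 × 10^-14 m

Since λ ∝ 1/m at constant velocity, the lighter particle has the longer wavelength.

The proton has the longer de Broglie wavelength.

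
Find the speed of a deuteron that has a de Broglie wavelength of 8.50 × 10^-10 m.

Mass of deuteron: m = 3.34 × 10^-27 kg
2.33 × 10^2 m/s

From the de Broglie relation λ = h/(mv), we solve for v:

v = h/(mλ)
v = (6.626 × 10^-34 J·s) / (3.34 × 10^-27 kg × 8.50 × 10^-10 m)
v = 2.33 × 10^2 m/s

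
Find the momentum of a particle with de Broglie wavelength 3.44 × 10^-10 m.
1.93 × 10^-24 kg·m/s

From the de Broglie relation λ = h/p, we solve for p:

p = h/λ
p = (6.626 × 10^-34 J·s) / (3.44 × 10^-10 m)
p = 1.93 × 10^-24 kg·m/s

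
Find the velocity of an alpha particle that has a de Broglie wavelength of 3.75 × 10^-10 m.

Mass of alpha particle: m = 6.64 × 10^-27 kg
2.66 × 10^2 m/s

From the de Broglie relation λ = h/(mv), we solve for v:

v = h/(mλ)
v = (6.626 × 10^-34 J·s) / (6.64 × 10^-27 kg × 3.75 × 10^-10 m)
v = 2.66 × 10^2 m/s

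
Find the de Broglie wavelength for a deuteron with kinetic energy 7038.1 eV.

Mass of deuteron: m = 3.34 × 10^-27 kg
2.41 × 10^-13 m

Using λ = h/√(2mKE):

First convert KE to Joules: KE = 7038.1 eV = 1.128 × 10^-15 J

λ = h/√(2mKE)
λ = (6.626 × 10^-34 J·s) / √(2 × 3.34 × 10^-27 kg × 1.128 × 10^-15 J)
λ = 2.41 × 10^-13 m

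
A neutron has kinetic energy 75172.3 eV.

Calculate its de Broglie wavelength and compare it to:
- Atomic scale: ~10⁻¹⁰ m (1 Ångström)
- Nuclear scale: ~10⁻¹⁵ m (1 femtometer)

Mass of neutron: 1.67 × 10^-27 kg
λ = 1.04 × 10^-13 m, which is between nuclear and atomic scales.

Using λ = h/√(2mKE):

KE = 75172.3 eV = 1.204 × 10^-14 J

λ = h/√(2mKE)
λ = (6.626 × 10^-34 J·s) / √(2 × 1.67 × 10^-27 kg × 1.204 × 10^-14 J)
λ = 1.04 × 10^-13 m

Comparison:
- Atomic scale (10⁻¹⁰ m): λ is 0.001× this size
- Nuclear scale (10⁻¹⁵ m): λ is 1e+02× this size

The wavelength is between nuclear and atomic scales.

This wavelength is appropriate for probing atomic structure but too large for nuclear physics experiments.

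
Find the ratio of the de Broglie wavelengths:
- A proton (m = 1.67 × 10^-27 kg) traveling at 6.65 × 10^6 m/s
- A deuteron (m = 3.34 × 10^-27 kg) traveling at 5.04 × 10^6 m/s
λ₁/λ₂ = 1.52

Using λ = h/(mv):

λ₁ = h/(m₁v₁) = 5.97 × 10^-14 m
λ₂ = h/(m₂v₂) = 3.94 × 10^-14 m

Ratio λ₁/λ₂ = (m₂v₂)/(m₁v₁)
         = (3.34 × 10^-27 kg × 5.04 × 10^6 m/s) / (1.67 × 10^-27 kg × 6.65 × 10^6 m/s)
         = 1.52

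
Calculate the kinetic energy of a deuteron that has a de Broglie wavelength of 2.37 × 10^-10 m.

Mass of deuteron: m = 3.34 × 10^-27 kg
1.17 × 10^-21 J (or 7.30 × 10^-3 eV)

From λ = h/√(2mKE), we solve for KE:

λ² = h²/(2mKE)
KE = h²/(2mλ²)
KE = (6.626 × 10^-34 J·s)² / (2 × 3.34 × 10^-27 kg × (2.37 × 10^-10 m)²)
KE = 1.17 × 10^-21 J
KE = 7.30 × 10^-3 eV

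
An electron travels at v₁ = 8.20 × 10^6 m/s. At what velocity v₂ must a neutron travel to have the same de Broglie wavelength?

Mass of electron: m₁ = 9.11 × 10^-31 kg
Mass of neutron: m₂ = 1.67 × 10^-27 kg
v₂ = 4.47 × 10^3 m/s

For equal de Broglie wavelengths: λ₁ = λ₂

h/(m₁v₁) = h/(m₂v₂)
m₁v₁ = m₂v₂
v₂ = v₁ · (m₁/m₂)

v₂ = 8.20 × 10^6 m/s × (9.11 × 10^-31 kg / 1.67 × 10^-27 kg)
v₂ = 4.47 × 10^3 m/s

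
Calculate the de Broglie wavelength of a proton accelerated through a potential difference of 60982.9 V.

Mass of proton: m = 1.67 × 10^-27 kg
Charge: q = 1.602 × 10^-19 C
1.16 × 10^-13 m

When a particle is accelerated through voltage V, it gains kinetic energy KE = qV.

The de Broglie wavelength is then λ = h/√(2mqV):

λ = h/√(2mqV)
λ = (6.626 × 10^-34 J·s) / √(2 × 1.67 × 10^-27 kg × 1.602 × 10^-19 C × 60982.9 V)
λ = 1.16 × 10^-13 m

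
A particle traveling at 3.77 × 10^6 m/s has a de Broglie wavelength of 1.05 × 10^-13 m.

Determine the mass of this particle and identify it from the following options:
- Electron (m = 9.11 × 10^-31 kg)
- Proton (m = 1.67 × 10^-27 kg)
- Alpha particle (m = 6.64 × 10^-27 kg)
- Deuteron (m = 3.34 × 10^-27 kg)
The particle is a proton.

From λ = h/(mv), solve for mass:

m = h/(λv)
m = (6.626 × 10^-34 J·s) / (1.05 × 10^-13 m × 3.77 × 10^6 m/s)
m = 1.67 × 10^-27 kg

Comparing with the listed masses, this is closest to a proton.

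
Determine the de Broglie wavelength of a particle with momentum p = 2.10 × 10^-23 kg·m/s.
3.16 × 10^-11 m

Using the de Broglie relation λ = h/p:

λ = h/p
λ = (6.626 × 10^-34 J·s) / (2.10 × 10^-23 kg·m/s)
λ = 3.16 × 10^-11 m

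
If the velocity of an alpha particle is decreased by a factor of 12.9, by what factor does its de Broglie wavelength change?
The wavelength increases by a factor of 12.9.

From λ = h/(mv), the wavelength is inversely proportional to velocity:

λ ∝ 1/v

If v → v/12.9, then λ → 12.9λ

When velocity is decreased by a factor of 12.9, the wavelength increases by a factor of 12.9.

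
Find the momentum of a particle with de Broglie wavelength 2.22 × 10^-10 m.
2.98 × 10^-24 kg·m/s

From the de Broglie relation λ = h/p, we solve for p:

p = h/λ
p = (6.626 × 10^-34 J·s) / (2.22 × 10^-10 m)
p = 2.98 × 10^-24 kg·m/s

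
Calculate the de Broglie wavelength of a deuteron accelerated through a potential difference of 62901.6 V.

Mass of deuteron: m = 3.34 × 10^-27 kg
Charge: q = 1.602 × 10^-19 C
8.08 × 10^-14 m

When a particle is accelerated through voltage V, it gains kinetic energy KE = qV.

The de Broglie wavelength is then λ = h/√(2mqV):

λ = h/√(2mqV)
λ = (6.626 × 10^-34 J·s) / √(2 × 3.34 × 10^-27 kg × 1.602 × 10^-19 C × 62901.6 V)
λ = 8.08 × 10^-14 m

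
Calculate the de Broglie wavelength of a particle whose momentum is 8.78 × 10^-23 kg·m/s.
7.55 × 10^-12 m

Using the de Broglie relation λ = h/p:

λ = h/p
λ = (6.626 × 10^-34 J·s) / (8.78 × 10^-23 kg·m/s)
λ = 7.55 × 10^-12 m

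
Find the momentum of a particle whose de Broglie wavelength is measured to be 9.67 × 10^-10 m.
6.85 × 10^-25 kg·m/s

From the de Broglie relation λ = h/p, we solve for p:

p = h/λ
p = (6.626 × 10^-34 J·s) / (9.67 × 10^-10 m)
p = 6.85 × 10^-25 kg·m/s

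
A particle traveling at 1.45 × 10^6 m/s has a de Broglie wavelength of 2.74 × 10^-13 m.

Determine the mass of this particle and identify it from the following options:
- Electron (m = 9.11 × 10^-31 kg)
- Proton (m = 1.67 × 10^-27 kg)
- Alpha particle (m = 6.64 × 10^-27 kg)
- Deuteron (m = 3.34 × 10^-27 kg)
The particle is a proton.

From λ = h/(mv), solve for mass:

m = h/(λv)
m = (6.626 × 10^-34 J·s) / (2.74 × 10^-13 m × 1.45 × 10^6 m/s)
m = 1.67 × 10^-27 kg

Comparing with the listed masses, this is closest to a proton.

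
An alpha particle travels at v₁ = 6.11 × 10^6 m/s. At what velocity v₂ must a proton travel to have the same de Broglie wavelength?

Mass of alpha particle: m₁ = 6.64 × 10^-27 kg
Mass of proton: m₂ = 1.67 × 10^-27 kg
v₂ = 2.43 × 10^7 m/s

For equal de Broglie wavelengths: λ₁ = λ₂

h/(m₁v₁) = h/(m₂v₂)
m₁v₁ = m₂v₂
v₂ = v₁ · (m₁/m₂)

v₂ = 6.11 × 10^6 m/s × (6.64 × 10^-27 kg / 1.67 × 10^-27 kg)
v₂ = 2.43 × 10^7 m/s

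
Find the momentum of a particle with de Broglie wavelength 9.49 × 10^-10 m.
6.98 × 10^-25 kg·m/s

From the de Broglie relation λ = h/p, we solve for p:

p = h/λ
p = (6.626 × 10^-34 J·s) / (9.49 × 10^-10 m)
p = 6.98 × 10^-25 kg·m/s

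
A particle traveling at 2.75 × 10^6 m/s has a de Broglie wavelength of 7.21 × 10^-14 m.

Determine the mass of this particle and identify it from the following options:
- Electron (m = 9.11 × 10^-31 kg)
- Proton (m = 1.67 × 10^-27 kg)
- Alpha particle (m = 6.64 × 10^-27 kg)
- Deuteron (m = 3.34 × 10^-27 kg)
The particle is a deuteron.

From λ = h/(mv), solve for mass:

m = h/(λv)
m = (6.626 × 10^-34 J·s) / (7.21 × 10^-14 m × 2.75 × 10^6 m/s)
m = 3.34 × 10^-27 kg

Comparing with the listed masses, this is closest to a deuteron.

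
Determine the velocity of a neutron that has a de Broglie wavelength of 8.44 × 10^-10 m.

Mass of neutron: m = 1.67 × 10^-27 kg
4.70 × 10^2 m/s

From the de Broglie relation λ = h/(mv), we solve for v:

v = h/(mλ)
v = (6.626 × 10^-34 J·s) / (1.67 × 10^-27 kg × 8.44 × 10^-10 m)
v = 4.70 × 10^2 m/s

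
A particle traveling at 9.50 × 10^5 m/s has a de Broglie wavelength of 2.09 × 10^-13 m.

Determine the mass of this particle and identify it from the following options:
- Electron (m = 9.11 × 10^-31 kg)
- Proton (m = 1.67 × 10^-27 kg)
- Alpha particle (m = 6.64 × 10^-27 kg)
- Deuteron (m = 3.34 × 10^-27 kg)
The particle is a deuteron.

From λ = h/(mv), solve for mass:

m = h/(λv)
m = (6.626 × 10^-34 J·s) / (2.09 × 10^-13 m × 9.50 × 10^5 m/s)
m = 3.34 × 10^-27 kg

Comparing with the listed masses, this is closest to a deuteron.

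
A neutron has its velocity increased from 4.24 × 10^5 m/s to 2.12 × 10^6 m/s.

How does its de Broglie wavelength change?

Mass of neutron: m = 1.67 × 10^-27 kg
The wavelength decreases by a factor of 5.

Using λ = h/(mv):

Initial wavelength: λ₁ = h/(mv₁) = 9.36 × 10^-13 m
Final wavelength: λ₂ = h/(mv₂) = 1.87 × 10^-13 m

Since λ ∝ 1/v, when velocity increases by a factor of 5, the wavelength decreases by a factor of 5.

λ₂/λ₁ = v₁/v₂ = 1/5

The wavelength decreases by a factor of 5.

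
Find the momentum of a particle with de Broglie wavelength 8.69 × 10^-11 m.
7.62 × 10^-24 kg·m/s

From the de Broglie relation λ = h/p, we solve for p:

p = h/λ
p = (6.626 × 10^-34 J·s) / (8.69 × 10^-11 m)
p = 7.62 × 10^-24 kg·m/s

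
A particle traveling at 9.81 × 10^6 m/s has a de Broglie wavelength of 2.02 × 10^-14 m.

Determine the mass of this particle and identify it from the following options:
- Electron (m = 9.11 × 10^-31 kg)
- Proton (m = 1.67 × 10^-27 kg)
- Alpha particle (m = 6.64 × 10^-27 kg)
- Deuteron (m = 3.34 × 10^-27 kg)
The particle is a deuteron.

From λ = h/(mv), solve for mass:

m = h/(λv)
m = (6.626 × 10^-34 J·s) / (2.02 × 10^-14 m × 9.81 × 10^6 m/s)
m = 3.34 × 10^-27 kg

Comparing with the listed masses, this is closest to a deuteron.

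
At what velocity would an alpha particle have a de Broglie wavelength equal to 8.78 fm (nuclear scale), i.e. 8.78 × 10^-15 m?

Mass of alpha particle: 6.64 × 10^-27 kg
1.14 × 10^7 m/s

From λ = h/(mv), solve for v:

v = h/(mλ)
v = (6.626 × 10^-34 J·s) / (6.64 × 10^-27 kg × 8.78 × 10^-15 m)
v = 1.14 × 10^7 m/s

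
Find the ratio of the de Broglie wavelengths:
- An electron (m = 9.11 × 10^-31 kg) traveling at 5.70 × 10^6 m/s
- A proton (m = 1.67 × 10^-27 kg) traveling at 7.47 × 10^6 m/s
λ₁/λ₂ = 2.40 × 10^3

Using λ = h/(mv):

λ₁ = h/(m₁v₁) = 1.28 × 10^-10 m
λ₂ = h/(m₂v₂) = 5.31 × 10^-14 m

Ratio λ₁/λ₂ = (m₂v₂)/(m₁v₁)
         = (1.67 × 10^-27 kg × 7.47 × 10^6 m/s) / (9.11 × 10^-31 kg × 5.70 × 10^6 m/s)
         = 2.40 × 10^3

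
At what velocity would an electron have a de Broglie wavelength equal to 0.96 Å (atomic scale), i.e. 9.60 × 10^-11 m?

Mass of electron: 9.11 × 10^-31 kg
7.58 × 10^6 m/s

From λ = h/(mv), solve for v:

v = h/(mλ)
v = (6.626 × 10^-34 J·s) / (9.11 × 10^-31 kg × 9.60 × 10^-11 m)
v = 7.58 × 10^6 m/s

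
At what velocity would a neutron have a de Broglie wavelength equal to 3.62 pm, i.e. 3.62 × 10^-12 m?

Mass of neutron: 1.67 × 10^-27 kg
1.10 × 10^5 m/s

From λ = h/(mv), solve for v:

v = h/(mλ)
v = (6.626 × 10^-34 J·s) / (1.67 × 10^-27 kg × 3.62 × 10^-12 m)
v = 1.10 × 10^5 m/s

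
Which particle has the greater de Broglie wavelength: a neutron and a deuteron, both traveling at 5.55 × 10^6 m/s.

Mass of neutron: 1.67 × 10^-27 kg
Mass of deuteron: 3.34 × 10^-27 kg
The neutron has the longer wavelength.

Using λ = h/(mv), since both particles have the same velocity, the wavelength depends only on mass.

For neutron: λ₁ = h/(m₁v) = 7.15 × 10^-14 m
For deuteron: λ₂ = h/(m₂v) = 3.57 × 10^-14 m

Since λ ∝ 1/m at constant velocity, the lighter particle has the longer wavelength.

The neutron has the longer de Broglie wavelength.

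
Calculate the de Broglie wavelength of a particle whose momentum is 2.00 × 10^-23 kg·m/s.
3.31 × 10^-11 m

Using the de Broglie relation λ = h/p:

λ = h/p
λ = (6.626 × 10^-34 J·s) / (2.00 × 10^-23 kg·m/s)
λ = 3.31 × 10^-11 m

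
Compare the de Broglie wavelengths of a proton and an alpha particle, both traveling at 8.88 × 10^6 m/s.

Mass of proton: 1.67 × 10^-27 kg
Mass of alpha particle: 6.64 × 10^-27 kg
The proton has the longer wavelength.

Using λ = h/(mv), since both particles have the same velocity, the wavelength depends only on mass.

For proton: λ₁ = h/(m₁v) = 4.47 × 10^-14 m
For alpha particle: λ₂ = h/(m₂v) = 1.12 × 10^-14 m

Since λ ∝ 1/m at constant velocity, the lighter particle has the longer wavelength.

The proton has the longer de Broglie wavelength.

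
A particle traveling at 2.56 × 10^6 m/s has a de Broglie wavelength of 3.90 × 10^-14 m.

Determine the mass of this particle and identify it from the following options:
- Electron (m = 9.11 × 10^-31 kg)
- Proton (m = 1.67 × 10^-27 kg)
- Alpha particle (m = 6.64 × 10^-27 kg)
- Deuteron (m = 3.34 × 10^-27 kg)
The particle is an alpha particle.

From λ = h/(mv), solve for mass:

m = h/(λv)
m = (6.626 × 10^-34 J·s) / (3.90 × 10^-14 m × 2.56 × 10^6 m/s)
m = 6.64 × 10^-27 kg

Comparing with the listed masses, this is closest to an alpha particle.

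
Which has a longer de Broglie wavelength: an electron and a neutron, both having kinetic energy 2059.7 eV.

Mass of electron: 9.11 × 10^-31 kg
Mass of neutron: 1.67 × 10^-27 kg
The electron has the longer wavelength.

Using λ = h/√(2mKE):

For electron: λ₁ = h/√(2m₁KE) = 2.70 × 10^-11 m
For neutron: λ₂ = h/√(2m₂KE) = 6.31 × 10^-13 m

Since λ ∝ 1/√m at constant kinetic energy, the lighter particle has the longer wavelength.

The electron has the longer de Broglie wavelength.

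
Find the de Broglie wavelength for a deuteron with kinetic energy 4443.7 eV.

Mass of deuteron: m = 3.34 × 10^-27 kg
3.04 × 10^-13 m

Using λ = h/√(2mKE):

First convert KE to Joules: KE = 4443.7 eV = 7.120 × 10^-16 J

λ = h/√(2mKE)
λ = (6.626 × 10^-34 J·s) / √(2 × 3.34 × 10^-27 kg × 7.120 × 10^-16 J)
λ = 3.04 × 10^-13 m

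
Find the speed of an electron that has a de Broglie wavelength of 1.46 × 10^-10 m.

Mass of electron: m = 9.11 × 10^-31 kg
4.98 × 10^6 m/s

From the de Broglie relation λ = h/(mv), we solve for v:

v = h/(mλ)
v = (6.626 × 10^-34 J·s) / (9.11 × 10^-31 kg × 1.46 × 10^-10 m)
v = 4.98 × 10^6 m/s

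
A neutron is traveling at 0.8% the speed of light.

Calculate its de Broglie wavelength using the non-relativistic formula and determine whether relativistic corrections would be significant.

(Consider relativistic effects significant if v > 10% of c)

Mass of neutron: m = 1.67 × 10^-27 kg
No, relativistic corrections are not needed.

Using the non-relativistic de Broglie formula λ = h/(mv):

v = 0.8% × c = 2.398 × 10^6 m/s

λ = h/(mv)
λ = (6.626 × 10^-34 J·s) / (1.67 × 10^-27 kg × 2.398 × 10^6 m/s)
λ = 1.65 × 10^-13 m

Since v = 0.8% of c < 10% of c, relativistic corrections are NOT significant and this non-relativistic result is a good approximation.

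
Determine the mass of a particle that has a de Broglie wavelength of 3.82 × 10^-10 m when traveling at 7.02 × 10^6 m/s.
2.47 × 10^-31 kg

From the de Broglie relation λ = h/(mv), we solve for m:

m = h/(λv)
m = (6.626 × 10^-34 J·s) / (3.82 × 10^-10 m × 7.02 × 10^6 m/s)
m = 2.47 × 10^-31 kg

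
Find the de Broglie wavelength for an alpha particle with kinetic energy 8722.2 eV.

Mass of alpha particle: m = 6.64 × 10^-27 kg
1.54 × 10^-13 m

Using λ = h/√(2mKE):

First convert KE to Joules: KE = 8722.2 eV = 1.397 × 10^-15 J

λ = h/√(2mKE)
λ = (6.626 × 10^-34 J·s) / √(2 × 6.64 × 10^-27 kg × 1.397 × 10^-15 J)
λ = 1.54 × 10^-13 m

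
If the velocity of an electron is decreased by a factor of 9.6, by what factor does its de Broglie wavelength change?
The wavelength increases by a factor of 9.6.

From λ = h/(mv), the wavelength is inversely proportional to velocity:

λ ∝ 1/v

If v → v/9.6, then λ → 9.6λ

When velocity is decreased by a factor of 9.6, the wavelength increases by a factor of 9.6.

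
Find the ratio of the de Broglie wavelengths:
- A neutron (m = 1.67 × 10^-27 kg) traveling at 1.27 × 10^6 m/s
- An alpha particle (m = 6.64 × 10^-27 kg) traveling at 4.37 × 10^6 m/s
λ₁/λ₂ = 13.7

Using λ = h/(mv):

λ₁ = h/(m₁v₁) = 3.12 × 10^-13 m
λ₂ = h/(m₂v₂) = 2.28 × 10^-14 m

Ratio λ₁/λ₂ = (m₂v₂)/(m₁v₁)
         = (6.64 × 10^-27 kg × 4.37 × 10^6 m/s) / (1.67 × 10^-27 kg × 1.27 × 10^6 m/s)
         = 13.7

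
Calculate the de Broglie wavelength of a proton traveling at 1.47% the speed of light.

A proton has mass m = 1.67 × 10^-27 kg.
9.00 × 10^-14 m

Using the de Broglie relation λ = h/(mv):

v = 1.47% × c = 4.407 × 10^6 m/s

λ = h/(mv)
λ = (6.626 × 10^-34 J·s) / (1.67 × 10^-27 kg × 4.407 × 10^6 m/s)
λ = 9.00 × 10^-14 m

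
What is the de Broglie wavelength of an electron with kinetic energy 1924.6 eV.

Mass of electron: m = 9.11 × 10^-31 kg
2.80 × 10^-11 m

Using λ = h/√(2mKE):

First convert KE to Joules: KE = 1924.6 eV = 3.084 × 10^-16 J

λ = h/√(2mKE)
λ = (6.626 × 10^-34 J·s) / √(2 × 9.11 × 10^-31 kg × 3.084 × 10^-16 J)
λ = 2.80 × 10^-11 m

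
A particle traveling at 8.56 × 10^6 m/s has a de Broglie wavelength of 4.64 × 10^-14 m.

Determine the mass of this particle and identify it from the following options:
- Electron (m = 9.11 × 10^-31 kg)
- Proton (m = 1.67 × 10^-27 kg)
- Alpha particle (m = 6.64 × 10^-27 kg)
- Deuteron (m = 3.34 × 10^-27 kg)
The particle is a proton.

From λ = h/(mv), solve for mass:

m = h/(λv)
m = (6.626 × 10^-34 J·s) / (4.64 × 10^-14 m × 8.56 × 10^6 m/s)
m = 1.67 × 10^-27 kg

Comparing with the listed masses, this is closest to a proton.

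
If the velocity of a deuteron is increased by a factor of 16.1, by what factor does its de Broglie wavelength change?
The wavelength decreases by a factor of 16.1.

From λ = h/(mv), the wavelength is inversely proportional to velocity:

λ ∝ 1/v

If v → 16.1v, then λ → λ/16.1

When velocity is increased by a factor of 16.1, the wavelength decreases by a factor of 16.1.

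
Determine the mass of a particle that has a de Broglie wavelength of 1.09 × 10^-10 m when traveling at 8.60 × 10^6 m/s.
7.07 × 10^-31 kg

From the de Broglie relation λ = h/(mv), we solve for m:

m = h/(λv)
m = (6.626 × 10^-34 J·s) / (1.09 × 10^-10 m × 8.60 × 10^6 m/s)
m = 7.07 × 10^-31 kg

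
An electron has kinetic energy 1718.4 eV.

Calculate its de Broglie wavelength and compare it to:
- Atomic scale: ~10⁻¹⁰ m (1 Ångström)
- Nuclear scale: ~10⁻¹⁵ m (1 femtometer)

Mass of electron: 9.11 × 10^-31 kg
λ = 2.96 × 10^-11 m, which is between nuclear and atomic scales.

Using λ = h/√(2mKE):

KE = 1718.4 eV = 2.753 × 10^-16 J

λ = h/√(2mKE)
λ = (6.626 × 10^-34 J·s) / √(2 × 9.11 × 10^-31 kg × 2.753 × 10^-16 J)
λ = 2.96 × 10^-11 m

Comparison:
- Atomic scale (10⁻¹⁰ m): λ is 0.3× this size
- Nuclear scale (10⁻¹⁵ m): λ is 3e+04× this size

The wavelength is between nuclear and atomic scales.

This wavelength is appropriate for probing atomic structure but too large for nuclear physics experiments.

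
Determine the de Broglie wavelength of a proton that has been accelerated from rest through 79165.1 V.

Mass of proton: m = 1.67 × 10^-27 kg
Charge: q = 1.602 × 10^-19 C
1.02 × 10^-13 m

When a particle is accelerated through voltage V, it gains kinetic energy KE = qV.

The de Broglie wavelength is then λ = h/√(2mqV):

λ = h/√(2mqV)
λ = (6.626 × 10^-34 J·s) / √(2 × 1.67 × 10^-27 kg × 1.602 × 10^-19 C × 79165.1 V)
λ = 1.02 × 10^-13 m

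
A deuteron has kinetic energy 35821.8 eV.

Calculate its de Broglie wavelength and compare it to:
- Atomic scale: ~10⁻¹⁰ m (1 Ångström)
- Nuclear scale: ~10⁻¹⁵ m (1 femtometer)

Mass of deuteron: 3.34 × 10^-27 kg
λ = 1.07 × 10^-13 m, which is between nuclear and atomic scales.

Using λ = h/√(2mKE):

KE = 35821.8 eV = 5.739 × 10^-15 J

λ = h/√(2mKE)
λ = (6.626 × 10^-34 J·s) / √(2 × 3.34 × 10^-27 kg × 5.739 × 10^-15 J)
λ = 1.07 × 10^-13 m

Comparison:
- Atomic scale (10⁻¹⁰ m): λ is 0.0011× this size
- Nuclear scale (10⁻¹⁵ m): λ is 1.1e+02× this size

The wavelength is between nuclear and atomic scales.

This wavelength is appropriate for probing atomic structure but too large for nuclear physics experiments.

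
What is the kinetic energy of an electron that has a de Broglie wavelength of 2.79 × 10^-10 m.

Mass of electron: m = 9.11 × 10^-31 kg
3.10 × 10^-18 J (or 19.3 eV)

From λ = h/√(2mKE), we solve for KE:

λ² = h²/(2mKE)
KE = h²/(2mλ²)
KE = (6.626 × 10^-34 J·s)² / (2 × 9.11 × 10^-31 kg × (2.79 × 10^-10 m)²)
KE = 3.10 × 10^-18 J
KE = 19.3 eV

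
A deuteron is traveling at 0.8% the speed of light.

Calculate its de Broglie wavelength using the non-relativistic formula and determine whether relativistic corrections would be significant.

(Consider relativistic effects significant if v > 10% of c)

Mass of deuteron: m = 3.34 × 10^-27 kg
No, relativistic corrections are not needed.

Using the non-relativistic de Broglie formula λ = h/(mv):

v = 0.8% × c = 2.398 × 10^6 m/s

λ = h/(mv)
λ = (6.626 × 10^-34 J·s) / (3.34 × 10^-27 kg × 2.398 × 10^6 m/s)
λ = 8.27 × 10^-14 m

Since v = 0.8% of c < 10% of c, relativistic corrections are NOT significant and this non-relativistic result is a good approximation.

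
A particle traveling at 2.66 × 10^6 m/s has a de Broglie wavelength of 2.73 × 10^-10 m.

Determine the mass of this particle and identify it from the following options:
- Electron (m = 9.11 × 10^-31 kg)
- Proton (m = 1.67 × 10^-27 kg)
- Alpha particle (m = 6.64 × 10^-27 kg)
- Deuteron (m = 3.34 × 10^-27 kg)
The particle is an electron.

From λ = h/(mv), solve for mass:

m = h/(λv)
m = (6.626 × 10^-34 J·s) / (2.73 × 10^-10 m × 2.66 × 10^6 m/s)
m = 9.12 × 10^-31 kg

Comparing with the listed masses, this is closest to an electron.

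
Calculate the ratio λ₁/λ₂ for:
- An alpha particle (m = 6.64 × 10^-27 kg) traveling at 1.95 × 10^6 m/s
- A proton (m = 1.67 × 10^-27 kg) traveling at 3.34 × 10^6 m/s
λ₁/λ₂ = 0.431

Using λ = h/(mv):

λ₁ = h/(m₁v₁) = 5.12 × 10^-14 m
λ₂ = h/(m₂v₂) = 1.19 × 10^-13 m

Ratio λ₁/λ₂ = (m₂v₂)/(m₁v₁)
         = (1.67 × 10^-27 kg × 3.34 × 10^6 m/s) / (6.64 × 10^-27 kg × 1.95 × 10^6 m/s)
         = 0.431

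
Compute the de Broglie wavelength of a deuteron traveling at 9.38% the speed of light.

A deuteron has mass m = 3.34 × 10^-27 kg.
7.05 × 10^-15 m

Using the de Broglie relation λ = h/(mv):

v = 9.38% × c = 2.812 × 10^7 m/s

λ = h/(mv)
λ = (6.626 × 10^-34 J·s) / (3.34 × 10^-27 kg × 2.812 × 10^7 m/s)
λ = 7.05 × 10^-15 m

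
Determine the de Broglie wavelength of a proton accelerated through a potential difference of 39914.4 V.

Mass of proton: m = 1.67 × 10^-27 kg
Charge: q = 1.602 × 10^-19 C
1.43 × 10^-13 m

When a particle is accelerated through voltage V, it gains kinetic energy KE = qV.

The de Broglie wavelength is then λ = h/√(2mqV):

λ = h/√(2mqV)
λ = (6.626 × 10^-34 J·s) / √(2 × 1.67 × 10^-27 kg × 1.602 × 10^-19 C × 39914.4 V)
λ = 1.43 × 10^-13 m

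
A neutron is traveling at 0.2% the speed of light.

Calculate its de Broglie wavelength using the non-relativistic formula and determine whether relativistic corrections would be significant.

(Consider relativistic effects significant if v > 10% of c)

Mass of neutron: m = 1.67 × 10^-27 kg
No, relativistic corrections are not needed.

Using the non-relativistic de Broglie formula λ = h/(mv):

v = 0.2% × c = 5.996 × 10^5 m/s

λ = h/(mv)
λ = (6.626 × 10^-34 J·s) / (1.67 × 10^-27 kg × 5.996 × 10^5 m/s)
λ = 6.62 × 10^-13 m

Since v = 0.2% of c < 10% of c, relativistic corrections are NOT significant and this non-relativistic result is a good approximation.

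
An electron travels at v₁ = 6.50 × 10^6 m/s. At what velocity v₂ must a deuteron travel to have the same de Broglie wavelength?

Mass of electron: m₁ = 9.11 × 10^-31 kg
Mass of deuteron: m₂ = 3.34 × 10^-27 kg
v₂ = 1.77 × 10^3 m/s

For equal de Broglie wavelengths: λ₁ = λ₂

h/(m₁v₁) = h/(m₂v₂)
m₁v₁ = m₂v₂
v₂ = v₁ · (m₁/m₂)

v₂ = 6.50 × 10^6 m/s × (9.11 × 10^-31 kg / 3.34 × 10^-27 kg)
v₂ = 1.77 × 10^3 m/s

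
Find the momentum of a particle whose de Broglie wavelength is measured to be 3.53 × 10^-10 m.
1.88 × 10^-24 kg·m/s

From the de Broglie relation λ = h/p, we solve for p:

p = h/λ
p = (6.626 × 10^-34 J·s) / (3.53 × 10^-10 m)
p = 1.88 × 10^-24 kg·m/s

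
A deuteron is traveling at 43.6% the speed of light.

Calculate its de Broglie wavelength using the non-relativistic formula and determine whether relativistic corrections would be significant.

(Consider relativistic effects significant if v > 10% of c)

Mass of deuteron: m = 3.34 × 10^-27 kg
Yes, relativistic corrections are needed.

Using the non-relativistic de Broglie formula λ = h/(mv):

v = 43.6% × c = 1.307 × 10^8 m/s

λ = h/(mv)
λ = (6.626 × 10^-34 J·s) / (3.34 × 10^-27 kg × 1.307 × 10^8 m/s)
λ = 1.52 × 10^-15 m

Since v = 43.6% of c > 10% of c, relativistic corrections ARE significant and the actual wavelength would differ from this non-relativistic estimate.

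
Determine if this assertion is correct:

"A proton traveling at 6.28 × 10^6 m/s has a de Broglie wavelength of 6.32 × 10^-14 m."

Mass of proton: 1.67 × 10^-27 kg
True

The claim is correct.

Using λ = h/(mv):
λ = (6.626 × 10^-34 J·s) / (1.67 × 10^-27 kg × 6.28 × 10^6 m/s)
λ = 6.32 × 10^-14 m

This matches the claimed value.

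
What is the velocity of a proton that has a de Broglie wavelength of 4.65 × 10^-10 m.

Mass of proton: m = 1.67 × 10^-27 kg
8.53 × 10^2 m/s

From the de Broglie relation λ = h/(mv), we solve for v:

v = h/(mλ)
v = (6.626 × 10^-34 J·s) / (1.67 × 10^-27 kg × 4.65 × 10^-10 m)
v = 8.53 × 10^2 m/s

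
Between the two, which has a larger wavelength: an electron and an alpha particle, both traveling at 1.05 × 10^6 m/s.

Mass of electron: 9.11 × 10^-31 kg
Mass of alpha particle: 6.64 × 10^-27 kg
The electron has the longer wavelength.

Using λ = h/(mv), since both particles have the same velocity, the wavelength depends only on mass.

For electron: λ₁ = h/(m₁v) = 6.93 × 10^-10 m
For alpha particle: λ₂ = h/(m₂v) = 9.50 × 10^-14 m

Since λ ∝ 1/m at constant velocity, the lighter particle has the longer wavelength.

The electron has the longer de Broglie wavelength.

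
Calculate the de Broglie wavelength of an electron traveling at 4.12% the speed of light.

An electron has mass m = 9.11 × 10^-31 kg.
5.89 × 10^-11 m

Using the de Broglie relation λ = h/(mv):

v = 4.12% × c = 1.235 × 10^7 m/s

λ = h/(mv)
λ = (6.626 × 10^-34 J·s) / (9.11 × 10^-31 kg × 1.235 × 10^7 m/s)
λ = 5.89 × 10^-11 m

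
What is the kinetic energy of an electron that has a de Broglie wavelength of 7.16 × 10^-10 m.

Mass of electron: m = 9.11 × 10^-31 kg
4.70 × 10^-19 J (or 2.93 eV)

From λ = h/√(2mKE), we solve for KE:

λ² = h²/(2mKE)
KE = h²/(2mλ²)
KE = (6.626 × 10^-34 J·s)² / (2 × 9.11 × 10^-31 kg × (7.16 × 10^-10 m)²)
KE = 4.70 × 10^-19 J
KE = 2.93 eV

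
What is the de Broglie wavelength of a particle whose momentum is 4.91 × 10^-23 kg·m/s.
1.35 × 10^-11 m

Using the de Broglie relation λ = h/p:

λ = h/p
λ = (6.626 × 10^-34 J·s) / (4.91 × 10^-23 kg·m/s)
λ = 1.35 × 10^-11 m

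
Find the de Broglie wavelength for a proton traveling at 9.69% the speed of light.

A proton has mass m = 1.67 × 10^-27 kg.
1.37 × 10^-14 m

Using the de Broglie relation λ = h/(mv):

v = 9.69% × c = 2.905 × 10^7 m/s

λ = h/(mv)
λ = (6.626 × 10^-34 J·s) / (1.67 × 10^-27 kg × 2.905 × 10^7 m/s)
λ = 1.37 × 10^-14 m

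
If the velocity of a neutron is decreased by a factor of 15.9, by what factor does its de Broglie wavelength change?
The wavelength increases by a factor of 15.9.

From λ = h/(mv), the wavelength is inversely proportional to velocity:

λ ∝ 1/v

If v → v/15.9, then λ → 15.9λ

When velocity is decreased by a factor of 15.9, the wavelength increases by a factor of 15.9.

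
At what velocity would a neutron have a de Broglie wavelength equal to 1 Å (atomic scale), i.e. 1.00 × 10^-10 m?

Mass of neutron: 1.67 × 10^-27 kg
3.97 × 10^3 m/s

From λ = h/(mv), solve for v:

v = h/(mλ)
v = (6.626 × 10^-34 J·s) / (1.67 × 10^-27 kg × 1.00 × 10^-10 m)
v = 3.97 × 10^3 m/s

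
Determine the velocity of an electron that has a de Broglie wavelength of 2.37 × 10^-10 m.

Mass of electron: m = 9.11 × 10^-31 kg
3.07 × 10^6 m/s

From the de Broglie relation λ = h/(mv), we solve for v:

v = h/(mλ)
v = (6.626 × 10^-34 J·s) / (9.11 × 10^-31 kg × 2.37 × 10^-10 m)
v = 3.07 × 10^6 m/s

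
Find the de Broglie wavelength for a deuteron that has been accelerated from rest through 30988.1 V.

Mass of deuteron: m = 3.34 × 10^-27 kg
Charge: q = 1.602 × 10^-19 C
1.15 × 10^-13 m

When a particle is accelerated through voltage V, it gains kinetic energy KE = qV.

The de Broglie wavelength is then λ = h/√(2mqV):

λ = h/√(2mqV)
λ = (6.626 × 10^-34 J·s) / √(2 × 3.34 × 10^-27 kg × 1.602 × 10^-19 C × 30988.1 V)
λ = 1.15 × 10^-13 m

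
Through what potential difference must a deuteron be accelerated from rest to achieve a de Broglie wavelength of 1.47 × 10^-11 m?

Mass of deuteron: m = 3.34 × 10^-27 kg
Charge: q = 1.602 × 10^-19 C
1.90 V

From λ = h/√(2mqV), we solve for V:

λ² = h²/(2mqV)
V = h²/(2mqλ²)
V = (6.626 × 10^-34 J·s)² / (2 × 3.34 × 10^-27 kg × 1.602 × 10^-19 C × (1.47 × 10^-11 m)²)
V = 1.90 V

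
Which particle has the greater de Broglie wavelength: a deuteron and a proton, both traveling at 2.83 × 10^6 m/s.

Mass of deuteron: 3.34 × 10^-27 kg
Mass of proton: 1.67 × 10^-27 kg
The proton has the longer wavelength.

Using λ = h/(mv), since both particles have the same velocity, the wavelength depends only on mass.

For deuteron: λ₁ = h/(m₁v) = 7.01 × 10^-14 m
For proton: λ₂ = h/(m₂v) = 1.40 × 10^-13 m

Since λ ∝ 1/m at constant velocity, the lighter particle has the longer wavelength.

The proton has the longer de Broglie wavelength.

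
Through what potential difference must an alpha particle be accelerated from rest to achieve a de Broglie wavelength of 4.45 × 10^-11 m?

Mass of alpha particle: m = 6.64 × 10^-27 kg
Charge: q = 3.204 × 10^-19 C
5.21 × 10^-2 V

From λ = h/√(2mqV), we solve for V:

λ² = h²/(2mqV)
V = h²/(2mqλ²)
V = (6.626 × 10^-34 J·s)² / (2 × 6.64 × 10^-27 kg × 3.204 × 10^-19 C × (4.45 × 10^-11 m)²)
V = 5.21 × 10^-2 V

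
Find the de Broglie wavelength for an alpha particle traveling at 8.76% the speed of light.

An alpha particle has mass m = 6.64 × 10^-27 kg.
3.80 × 10^-15 m

Using the de Broglie relation λ = h/(mv):

v = 8.76% × c = 2.626 × 10^7 m/s

λ = h/(mv)
λ = (6.626 × 10^-34 J·s) / (6.64 × 10^-27 kg × 2.626 × 10^7 m/s)
λ = 3.80 × 10^-15 m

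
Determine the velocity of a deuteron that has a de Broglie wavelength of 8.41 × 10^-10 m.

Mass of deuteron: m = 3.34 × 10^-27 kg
2.36 × 10^2 m/s

From the de Broglie relation λ = h/(mv), we solve for v:

v = h/(mλ)
v = (6.626 × 10^-34 J·s) / (3.34 × 10^-27 kg × 8.41 × 10^-10 m)
v = 2.36 × 10^2 m/s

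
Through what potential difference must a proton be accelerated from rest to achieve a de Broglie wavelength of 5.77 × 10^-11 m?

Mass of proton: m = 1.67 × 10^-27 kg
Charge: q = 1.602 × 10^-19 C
2.46 × 10^-1 V

From λ = h/√(2mqV), we solve for V:

λ² = h²/(2mqV)
V = h²/(2mqλ²)
V = (6.626 × 10^-34 J·s)² / (2 × 1.67 × 10^-27 kg × 1.602 × 10^-19 C × (5.77 × 10^-11 m)²)
V = 2.46 × 10^-1 V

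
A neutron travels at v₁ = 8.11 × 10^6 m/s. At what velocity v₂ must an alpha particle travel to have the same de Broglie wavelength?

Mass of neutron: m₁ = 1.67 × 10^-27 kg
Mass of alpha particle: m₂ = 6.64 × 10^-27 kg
v₂ = 2.04 × 10^6 m/s

For equal de Broglie wavelengths: λ₁ = λ₂

h/(m₁v₁) = h/(m₂v₂)
m₁v₁ = m₂v₂
v₂ = v₁ · (m₁/m₂)

v₂ = 8.11 × 10^6 m/s × (1.67 × 10^-27 kg / 6.64 × 10^-27 kg)
v₂ = 2.04 × 10^6 m/s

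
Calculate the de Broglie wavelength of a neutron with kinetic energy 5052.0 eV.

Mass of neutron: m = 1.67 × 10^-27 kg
4.03 × 10^-13 m

Using λ = h/√(2mKE):

First convert KE to Joules: KE = 5052.0 eV = 8.094 × 10^-16 J

λ = h/√(2mKE)
λ = (6.626 × 10^-34 J·s) / √(2 × 1.67 × 10^-27 kg × 8.094 × 10^-16 J)
λ = 4.03 × 10^-13 m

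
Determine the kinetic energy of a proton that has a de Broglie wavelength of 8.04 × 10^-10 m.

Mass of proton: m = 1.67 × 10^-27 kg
2.03 × 10^-22 J (or 1.27 × 10^-3 eV)

From λ = h/√(2mKE), we solve for KE:

λ² = h²/(2mKE)
KE = h²/(2mλ²)
KE = (6.626 × 10^-34 J·s)² / (2 × 1.67 × 10^-27 kg × (8.04 × 10^-10 m)²)
KE = 2.03 × 10^-22 J
KE = 1.27 × 10^-3 eV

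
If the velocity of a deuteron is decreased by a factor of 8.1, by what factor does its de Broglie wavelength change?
The wavelength increases by a factor of 8.1.

From λ = h/(mv), the wavelength is inversely proportional to velocity:

λ ∝ 1/v

If v → v/8.1, then λ → 8.1λ

When velocity is decreased by a factor of 8.1, the wavelength increases by a factor of 8.1.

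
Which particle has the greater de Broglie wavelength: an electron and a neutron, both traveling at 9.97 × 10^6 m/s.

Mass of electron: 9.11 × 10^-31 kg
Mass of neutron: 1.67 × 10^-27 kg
The electron has the longer wavelength.

Using λ = h/(mv), since both particles have the same velocity, the wavelength depends only on mass.

For electron: λ₁ = h/(m₁v) = 7.30 × 10^-11 m
For neutron: λ₂ = h/(m₂v) = 3.98 × 10^-14 m

Since λ ∝ 1/m at constant velocity, the lighter particle has the longer wavelength.

The electron has the longer de Broglie wavelength.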